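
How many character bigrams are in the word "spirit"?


Word: "spirit" (length 6)
Number of 2-grams = length - 2 + 1 = 6 - 2 + 1
= 5


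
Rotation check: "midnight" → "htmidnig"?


Word: "midnight", Candidate: "htmidnig"
Method: check if candidate is substring of word+word
"midnightmidnight" contains "htmidnig"? Yes
Is rotation = Yes


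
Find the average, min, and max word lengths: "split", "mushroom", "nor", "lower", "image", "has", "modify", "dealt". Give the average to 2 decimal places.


Lengths: "split"=5, "mushroom"=8, "nor"=3, "lower"=5, "image"=5, "has"=3, "modify"=6, "dealt"=5
Sum = 40, Count = 8
Average = 40/8 = 5.00
= avg=5.00, min=3, max=8


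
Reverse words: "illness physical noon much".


Original: "illness physical noon much"
Words (1..n): illness | physical | noon | much
Reversed (n..1): much | noon | physical | illness
Result = "much noon physical illness"


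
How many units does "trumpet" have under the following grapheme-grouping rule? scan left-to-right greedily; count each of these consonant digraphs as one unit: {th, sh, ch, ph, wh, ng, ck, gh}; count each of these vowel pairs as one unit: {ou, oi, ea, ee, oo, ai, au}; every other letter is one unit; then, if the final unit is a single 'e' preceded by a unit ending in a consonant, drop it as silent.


Word: "trumpet" (7 letters)
Left-to-right scan:
  1. 't' (letter)
  2. 'r' (letter)
  3. 'u' (letter)
  4. 'm' (letter)
  5. 'p' (letter)
  6. 'e' (letter)
  7. 't' (letter)
Units from scan: 7
Sound units = 7 units


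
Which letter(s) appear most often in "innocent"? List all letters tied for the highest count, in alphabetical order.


Word: "innocent"
Letter counts:
  'c': 1
  'e': 1
  'i': 1
  'n': 3
  'o': 1
  't': 1
Maximum count = 3
Most frequent = 'n' (3 times each)


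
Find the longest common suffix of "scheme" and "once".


Word 1: "scheme"
Word 2: "once"
Comparing from end:
  Pos -1: 'e' == 'e'
  Pos -2: 'm' != 'c' (stop)
LCS = "e" (length 1)


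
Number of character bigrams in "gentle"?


Word: "gentle" (length 6)
Number of 2-grams = length - 2 + 1 = 6 - 2 + 1
= 5


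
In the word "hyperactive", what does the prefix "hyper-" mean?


Prefix: hyper-
Example: hyperactive (hyper- + active)
Meaning = over / excessive


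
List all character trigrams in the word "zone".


Word: "zone" (length 4)
Number of trigrams = 4 - 3 + 1 = 2
  Position 0: "zon"
  Position 1: "one"
Trigrams = "zon", "one"


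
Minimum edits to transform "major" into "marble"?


Word 1: "major" (length 5)
Word 2: "marble" (length 6)
One optimal edit sequence (insert/delete/substitute each cost 1):
  1. keep 'm'
  2. keep 'a'
  3. insert 'r'  (+1)
  4. substitute 'j' -> 'b'  (+1)
  5. substitute 'o' -> 'l'  (+1)
  6. substitute 'r' -> 'e'  (+1)
Total edit operations: 4
Edit distance = 4


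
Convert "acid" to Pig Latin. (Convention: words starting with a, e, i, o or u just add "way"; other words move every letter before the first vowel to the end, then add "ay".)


Word: "acid"
Starts with vowel → add 'way'
Pig Latin = "acidway"


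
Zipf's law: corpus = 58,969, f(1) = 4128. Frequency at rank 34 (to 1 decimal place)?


Zipf's law: f(r) = f(1) / r
f(1) = 4128
f(34) = 4128 / 34
= 121.4 occurrences


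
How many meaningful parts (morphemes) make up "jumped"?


Word: "jumped"
Morphemes: jump | -ed
Each morpheme carries meaning
= 2 morphemes


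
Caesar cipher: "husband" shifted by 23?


Word: "husband"
Shift: 23
Each letter → (letter + shift) mod 26:
  'h' (7) + 23 = 4 → 'e'
  'u' (20) + 23 = 17 → 'r'
  's' (18) + 23 = 15 → 'p'
  'b' (1) + 23 = 24 → 'y'
  'a' (0) + 23 = 23 → 'x'
  'n' (13) + 23 = 10 → 'k'
  'd' (3) + 23 = 0 → 'a'
Result = "erpyxka"


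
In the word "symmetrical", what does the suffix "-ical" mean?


Suffix: -ical
Example: symmetrical = symmetry + -ical, with a spelling change
Meaning = relating to


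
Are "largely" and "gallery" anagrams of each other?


Word 1: "largely" → sorted: aegllry
Word 2: "gallery" → sorted: aegllry
Same letters? aegllry == aegllry
Anagram = Yes


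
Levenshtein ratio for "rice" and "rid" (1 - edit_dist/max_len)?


Word 1: "rice" (length 4)
Word 2: "rid" (length 3)
One optimal edit sequence:
  1. keep 'r'
  2. keep 'i'
  3. delete 'c'  (+1)
  4. substitute 'e' -> 'd'  (+1)
Edit distance = 2
Max length = max(4, 3) = 4
Similarity = 1 - 2/4
= 0.5000


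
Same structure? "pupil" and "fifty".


Pattern of "pupil": [0, 1, 0, 2, 3]
Pattern of "fifty": [0, 1, 0, 2, 3]
Patterns match
Same pattern = Yes


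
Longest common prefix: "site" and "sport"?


Word 1: "site"
Word 2: "sport"
Comparing from start:
  Pos 0: 's' == 's'
  Pos 1: 'i' != 'p' (stop)
LCP = "s" (length 1)


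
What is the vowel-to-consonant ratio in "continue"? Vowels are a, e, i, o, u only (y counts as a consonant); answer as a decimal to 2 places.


Word: "continue"
Vowels (a,e,i,o,u): 4
Consonants: 4
Ratio = 4/4
= 1.00


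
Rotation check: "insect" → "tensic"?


Word: "insect", Candidate: "tensic"
Method: check if candidate is substring of word+word
"insectinsect" contains "tensic"? No
Is rotation = No


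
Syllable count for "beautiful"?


Word: "beautiful"
Syllable breakdown: beau-ti-ful
Counting: 3 parts
= 3 syllables


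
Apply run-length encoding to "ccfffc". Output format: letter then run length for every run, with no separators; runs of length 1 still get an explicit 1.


String: "ccfffc"
Scanning for consecutive runs:
  'c' x 2
  'f' x 3
  'c' x 1
RLE = "c2f3c1"


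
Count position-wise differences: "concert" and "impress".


Comparing character by character (same length = 7):
  Pos 0: 'c' vs 'i' !=
  Pos 1: 'o' vs 'm' !=
  Pos 2: 'n' vs 'p' !=
  Pos 3: 'c' vs 'r' !=
  Pos 4: 'e' vs 'e' =
  Pos 5: 'r' vs 's' !=
  Pos 6: 't' vs 's' !=
Hamming distance = 6


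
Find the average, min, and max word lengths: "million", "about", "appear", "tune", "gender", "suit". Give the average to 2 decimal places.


Lengths: "million"=7, "about"=5, "appear"=6, "tune"=4, "gender"=6, "suit"=4
Sum = 32, Count = 6
Average = 32/6 = 5.33
= avg=5.33, min=4, max=7


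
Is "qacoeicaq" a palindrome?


Word: "qacoeicaq"
Reversed: "qacieocaq"
Forward == Backward? qacoeicaq != qacieocaq
Palindrome = No


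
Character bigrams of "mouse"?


Word: "mouse" (length 5)
Number of bigrams = 5 - 2 + 1 = 4
  Position 0: "mo"
  Position 1: "ou"
  Position 2: "us"
  Position 3: "se"
Bigrams = "mo", "ou", "us", "se"


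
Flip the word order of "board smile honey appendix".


Original: "board smile honey appendix"
Words (1..n): board | smile | honey | appendix
Reversed (n..1): appendix | honey | smile | board
Result = "appendix honey smile board"


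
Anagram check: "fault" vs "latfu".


Word 1: "fault" → sorted: afltu
Word 2: "latfu" → sorted: afltu
Same letters? afltu == afltu
Anagram = Yes


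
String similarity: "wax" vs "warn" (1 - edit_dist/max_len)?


Word 1: "wax" (length 3)
Word 2: "warn" (length 4)
One optimal edit sequence:
  1. keep 'w'
  2. keep 'a'
  3. insert 'r'  (+1)
  4. substitute 'x' -> 'n'  (+1)
Edit distance = 2
Max length = max(3, 4) = 4
Similarity = 1 - 2/4
= 0.5000


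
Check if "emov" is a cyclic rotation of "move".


Word: "move", Candidate: "emov"
Method: check if candidate is substring of word+word
"movemove" contains "emov"? Yes
Is rotation = Yes


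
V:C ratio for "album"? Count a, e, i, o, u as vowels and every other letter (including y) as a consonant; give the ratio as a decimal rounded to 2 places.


Word: "album"
Vowels (a,e,i,o,u): 2
Consonants: 3
Ratio = 2/3
= 0.67


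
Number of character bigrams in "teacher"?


Word: "teacher" (length 7)
Number of 2-grams = length - 2 + 1 = 7 - 2 + 1
= 6


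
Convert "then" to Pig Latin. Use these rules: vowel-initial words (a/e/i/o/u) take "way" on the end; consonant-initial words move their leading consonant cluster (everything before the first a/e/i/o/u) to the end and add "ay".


Word: "then"
Starts with consonant(s) → move to end, add 'ay'
Consonant cluster: "th"
Pig Latin = "enthay"


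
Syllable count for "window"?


Word: "window"
Syllable breakdown: win · dow
Counting: 2 parts
= 2 syllables


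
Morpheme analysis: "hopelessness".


Word: "hopelessness"
Morphemes: hope | -less | -ness
Each morpheme carries meaning
= 3 morphemes


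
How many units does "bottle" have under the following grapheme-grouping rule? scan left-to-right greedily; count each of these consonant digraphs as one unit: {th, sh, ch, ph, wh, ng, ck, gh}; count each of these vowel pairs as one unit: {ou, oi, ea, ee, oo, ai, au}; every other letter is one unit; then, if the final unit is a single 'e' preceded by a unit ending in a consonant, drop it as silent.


Word: "bottle" (6 letters)
Left-to-right scan:
  [1] 'b' (letter)
  [2] 'o' (letter)
  [3] 't' (letter)
  [4] 't' (letter)
  [5] 'l' (letter)
  [6] 'e' (letter)
Units from scan: 6
Final unit is 'e' after a consonant -> drop as silent (-1)
Sound units = 5 units


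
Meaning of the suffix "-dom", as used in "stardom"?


Suffix: -dom
Example: stardom (star + -dom)
Meaning = state / realm


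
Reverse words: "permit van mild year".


Original: "permit van mild year"
Words (1..n): permit | van | mild | year
Reversed (n..1): year | mild | van | permit
Result = "year mild van permit"


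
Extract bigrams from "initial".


Word: "initial" (length 7)
Number of bigrams = 7 - 2 + 1 = 6
  Position 0: "in"
  Position 1: "ni"
  Position 2: "it"
  Position 3: "ti"
  Position 4: "ia"
  Position 5: "al"
Bigrams = "in", "ni", "it", "ti", "ia", "al"


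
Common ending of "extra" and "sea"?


Word 1: "extra"
Word 2: "sea"
Comparing from end:
  Pos -1: 'a' == 'a'
  Pos -2: 'r' != 'e' (stop)
LCS = "a" (length 1)


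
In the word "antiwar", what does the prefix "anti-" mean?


Prefix: anti-
Example: antiwar (anti- + war)
Meaning = against


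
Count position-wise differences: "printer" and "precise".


Comparing character by character (same length = 7):
  Pos 0: 'p' vs 'p' =
  Pos 1: 'r' vs 'r' =
  Pos 2: 'i' vs 'e' !=
  Pos 3: 'n' vs 'c' !=
  Pos 4: 't' vs 'i' !=
  Pos 5: 'e' vs 's' !=
  Pos 6: 'r' vs 'e' !=
Hamming distance = 5


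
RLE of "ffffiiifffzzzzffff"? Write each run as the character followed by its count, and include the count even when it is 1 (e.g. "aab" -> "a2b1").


String: "ffffiiifffzzzzffff"
Scanning for consecutive runs:
  'f' x 4
  'i' x 3
  'f' x 3
  'z' x 4
  'f' x 4
RLE = "f4i3f3z4f4"


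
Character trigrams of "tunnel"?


Word: "tunnel" (length 6)
Number of trigrams = 6 - 3 + 1 = 4
  Position 0: "tun"
  Position 1: "unn"
  Position 2: "nne"
  Position 3: "nel"
Trigrams = "tun", "unn", "nne", "nel"


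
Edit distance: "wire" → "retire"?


Word 1: "wire" (length 4)
Word 2: "retire" (length 6)
One optimal edit sequence (insert/delete/substitute each cost 1):
  1. insert 'r'  (+1)
  2. insert 'e'  (+1)
  3. substitute 'w' -> 't'  (+1)
  4. keep 'i'
  5. keep 'r'
  6. keep 'e'
Total edit operations: 3
Edit distance = 3


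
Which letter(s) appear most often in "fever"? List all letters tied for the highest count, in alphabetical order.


Word: "fever"
Letter counts:
  'e': 2
  'f': 1
  'r': 1
  'v': 1
Maximum count = 2
Most frequent = 'e' (2 times each)


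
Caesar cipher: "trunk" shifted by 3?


Word: "trunk"
Shift: 3
Each letter → (letter + shift) mod 26:
  't' (19) + 3 = 22 → 'w'
  'r' (17) + 3 = 20 → 'u'
  'u' (20) + 3 = 23 → 'x'
  'n' (13) + 3 = 16 → 'q'
  'k' (10) + 3 = 13 → 'n'
Result = "wuxqn"


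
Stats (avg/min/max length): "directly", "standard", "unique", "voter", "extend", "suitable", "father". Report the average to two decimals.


Lengths: "directly"=8, "standard"=8, "unique"=6, "voter"=5, "extend"=6, "suitable"=8, "father"=6
Sum = 47, Count = 7
Average = 47/7 = 6.71
= avg=6.71, min=5, max=8


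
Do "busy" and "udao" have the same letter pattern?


Pattern of "busy": [0, 1, 2, 3]
Pattern of "udao": [0, 1, 2, 3]
Patterns match
Same pattern = Yes


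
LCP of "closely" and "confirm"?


Word 1: "closely"
Word 2: "confirm"
Comparing from start:
  Pos 0: 'c' == 'c'
  Pos 1: 'l' != 'o' (stop)
LCP = "c" (length 1)


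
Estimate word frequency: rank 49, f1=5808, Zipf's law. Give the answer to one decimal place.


Zipf's law: f(r) = f(1) / r
f(1) = 5808
f(49) = 5808 / 49
= 118.5 occurrences


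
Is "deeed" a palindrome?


Word: "deeed"
Reversed: "deeed"
Forward == Backward? deeed == deeed
Palindrome = Yes


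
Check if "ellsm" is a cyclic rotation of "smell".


Word: "smell", Candidate: "ellsm"
Method: check if candidate is substring of word+word
"smellsmell" contains "ellsm"? Yes
Is rotation = Yes


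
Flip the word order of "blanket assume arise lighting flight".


Original: "blanket assume arise lighting flight"
Words (1..n): blanket | assume | arise | lighting | flight
Reversed (n..1): flight | lighting | arise | assume | blanket
Result = "flight lighting arise assume blanket"


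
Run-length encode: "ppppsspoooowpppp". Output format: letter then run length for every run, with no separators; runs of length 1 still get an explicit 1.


String: "ppppsspoooowpppp"
Scanning for consecutive runs:
  'p' x 4
  's' x 2
  'p' x 1
  'o' x 4
  'w' x 1
  'p' x 4
RLE = "p4s2p1o4w1p4"


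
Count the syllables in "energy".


Word: "energy"
Syllable breakdown: en | er | gy
Counting: 3 parts
= 3 syllables


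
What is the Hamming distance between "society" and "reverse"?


Comparing character by character (same length = 7):
  Pos 0: 's' vs 'r' !=
  Pos 1: 'o' vs 'e' !=
  Pos 2: 'c' vs 'v' !=
  Pos 3: 'i' vs 'e' !=
  Pos 4: 'e' vs 'r' !=
  Pos 5: 't' vs 's' !=
  Pos 6: 'y' vs 'e' !=
Hamming distance = 7


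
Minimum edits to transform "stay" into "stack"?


Word 1: "stay" (length 4)
Word 2: "stack" (length 5)
One optimal edit sequence (insert/delete/substitute each cost 1):
  1. keep 's'
  2. keep 't'
  3. keep 'a'
  4. insert 'c'  (+1)
  5. substitute 'y' -> 'k'  (+1)
Total edit operations: 2
Edit distance = 2


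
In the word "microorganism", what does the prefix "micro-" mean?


Prefix: micro-
Example: microorganism = micro- + organism
Meaning = small


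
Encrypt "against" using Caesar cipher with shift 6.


Word: "against"
Shift: 6
Each letter → (letter + shift) mod 26:
  'a' (0) + 6 = 6 → 'g'
  'g' (6) + 6 = 12 → 'm'
  'a' (0) + 6 = 6 → 'g'
  'i' (8) + 6 = 14 → 'o'
  'n' (13) + 6 = 19 → 't'
  's' (18) + 6 = 24 → 'y'
  't' (19) + 6 = 25 → 'z'
Result = "gmgotyz"


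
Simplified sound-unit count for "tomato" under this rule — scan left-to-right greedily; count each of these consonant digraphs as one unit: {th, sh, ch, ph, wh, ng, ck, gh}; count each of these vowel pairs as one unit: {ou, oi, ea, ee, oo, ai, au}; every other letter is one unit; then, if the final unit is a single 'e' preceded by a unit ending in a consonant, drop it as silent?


Word: "tomato" (6 letters)
Left-to-right scan:
  (1) 't' (letter)
  (2) 'o' (letter)
  (3) 'm' (letter)
  (4) 'a' (letter)
  (5) 't' (letter)
  (6) 'o' (letter)
Units from scan: 6
Sound units = 6 units


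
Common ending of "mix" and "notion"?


Word 1: "mix"
Word 2: "notion"
Comparing from end:
  Pos -1: 'x' != 'n' (stop)
LCS = "" (length 0)


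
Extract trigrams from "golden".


Word: "golden" (length 6)
Number of trigrams = 6 - 3 + 1 = 4
  Position 0: "gol"
  Position 1: "old"
  Position 2: "lde"
  Position 3: "den"
Trigrams = "gol", "old", "lde", "den"


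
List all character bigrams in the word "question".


Word: "question" (length 8)
Number of bigrams = 8 - 2 + 1 = 7
  Position 0: "qu"
  Position 1: "ue"
  Position 2: "es"
  Position 3: "st"
  Position 4: "ti"
  Position 5: "io"
  Position 6: "on"
Bigrams = "qu", "ue", "es", "st", "ti", "io", "on"


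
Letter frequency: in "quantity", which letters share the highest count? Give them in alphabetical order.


Word: "quantity"
Letter counts:
  'a': 1
  'i': 1
  'n': 1
  'q': 1
  't': 2
  'u': 1
  'y': 1
Maximum count = 2
Most frequent = 't' (2 times each)


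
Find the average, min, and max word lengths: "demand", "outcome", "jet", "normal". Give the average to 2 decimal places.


Lengths: "demand"=6, "outcome"=7, "jet"=3, "normal"=6
Sum = 22, Count = 4
Average = 22/4 = 5.50
= avg=5.50, min=3, max=7


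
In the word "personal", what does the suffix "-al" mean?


Suffix: -al
Example: personal = person + -al
Meaning = relating to


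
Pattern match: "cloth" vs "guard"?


Pattern of "cloth": [0, 1, 2, 3, 4]
Pattern of "guard": [0, 1, 2, 3, 4]
Patterns match
Same pattern = Yes


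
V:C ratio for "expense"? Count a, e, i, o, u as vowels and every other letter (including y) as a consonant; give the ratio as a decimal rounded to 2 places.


Word: "expense"
Vowels (a,e,i,o,u): 3
Consonants: 4
Ratio = 3/4
= 0.75


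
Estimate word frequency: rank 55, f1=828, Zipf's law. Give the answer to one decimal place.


Zipf's law: f(r) = f(1) / r
f(1) = 828
f(55) = 828 / 55
= 15.1 occurrences


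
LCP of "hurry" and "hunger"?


Word 1: "hurry"
Word 2: "hunger"
Comparing from start:
  Pos 0: 'h' == 'h'
  Pos 1: 'u' == 'u'
  Pos 2: 'r' != 'n' (stop)
LCP = "hu" (length 2)


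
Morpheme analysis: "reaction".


Word: "reaction"
Morphemes: re- | act | -ion
Each morpheme carries meaning
= 3 morphemes


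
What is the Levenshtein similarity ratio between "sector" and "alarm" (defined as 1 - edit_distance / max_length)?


Word 1: "sector" (length 6)
Word 2: "alarm" (length 5)
One optimal edit sequence:
  1. delete 's'  (+1)
  2. substitute 'e' -> 'a'  (+1)
  3. substitute 'c' -> 'l'  (+1)
  4. substitute 't' -> 'a'  (+1)
  5. substitute 'o' -> 'r'  (+1)
  6. substitute 'r' -> 'm'  (+1)
Edit distance = 6
Max length = max(6, 5) = 6
Similarity = 1 - 6/6
= 0.0000


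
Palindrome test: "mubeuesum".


Word: "mubeuesum"
Reversed: "museuebum"
Forward == Backward? mubeuesum != museuebum
Palindrome = No


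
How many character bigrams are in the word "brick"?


Word: "brick" (length 5)
Number of 2-grams = length - 2 + 1 = 5 - 2 + 1
= 4


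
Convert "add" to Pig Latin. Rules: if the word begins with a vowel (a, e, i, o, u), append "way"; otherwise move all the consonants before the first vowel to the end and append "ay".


Word: "add"
Starts with vowel → add 'way'
Pig Latin = "addway"


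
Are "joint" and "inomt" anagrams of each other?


Word 1: "joint" → sorted: ijnot
Word 2: "inomt" → sorted: imnot
Same letters? ijnot != imnot
Anagram = No


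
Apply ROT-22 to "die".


Word: "die"
Shift: 22
Each letter → (letter + shift) mod 26:
  'd' (3) + 22 = 25 → 'z'
  'i' (8) + 22 = 4 → 'e'
  'e' (4) + 22 = 0 → 'a'
Result = "zea"


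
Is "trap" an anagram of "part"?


Word 1: "part" → sorted: aprt
Word 2: "trap" → sorted: aprt
Same letters? aprt == aprt
Anagram = Yes


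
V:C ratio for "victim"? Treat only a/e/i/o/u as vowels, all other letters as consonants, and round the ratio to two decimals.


Word: "victim"
Vowels (a,e,i,o,u): 2
Consonants: 4
Ratio = 2/4
= 0.50


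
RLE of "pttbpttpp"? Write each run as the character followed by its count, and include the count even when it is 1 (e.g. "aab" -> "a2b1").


String: "pttbpttpp"
Scanning for consecutive runs:
  'p' x 1
  't' x 2
  'b' x 1
  'p' x 1
  't' x 2
  'p' x 2
RLE = "p1t2b1p1t2p2"


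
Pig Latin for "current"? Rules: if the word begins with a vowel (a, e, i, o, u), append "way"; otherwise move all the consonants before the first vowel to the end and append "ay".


Word: "current"
Starts with consonant(s) → move to end, add 'ay'
Consonant cluster: "c"
Pig Latin = "urrentcay"


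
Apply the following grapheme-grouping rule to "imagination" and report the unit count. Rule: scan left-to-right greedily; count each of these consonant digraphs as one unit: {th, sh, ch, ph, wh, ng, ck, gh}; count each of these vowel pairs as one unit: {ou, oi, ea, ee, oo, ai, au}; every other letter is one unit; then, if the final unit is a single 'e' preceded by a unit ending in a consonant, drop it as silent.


Word: "imagination" (11 letters)
Left-to-right scan:
  [1] 'i' (letter)
  [2] 'm' (letter)
  [3] 'a' (letter)
  [4] 'g' (letter)
  [5] 'i' (letter)
  [6] 'n' (letter)
  [7] 'a' (letter)
  [8] 't' (letter)
  [9] 'i' (letter)
  [10] 'o' (letter)
  [11] 'n' (letter)
Units from scan: 11
Sound units = 11 units


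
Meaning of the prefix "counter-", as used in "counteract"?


Prefix: counter-
As in: counteract -> counter- + act
Meaning = against / opposite


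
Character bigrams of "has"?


Word: "has" (length 3)
Number of bigrams = 3 - 2 + 1 = 2
  Position 0: "ha"
  Position 1: "as"
Bigrams = "ha", "as"


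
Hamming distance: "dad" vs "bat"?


Comparing character by character (same length = 3):
  Pos 0: 'd' vs 'b' !=
  Pos 1: 'a' vs 'a' =
  Pos 2: 'd' vs 't' !=
Hamming distance = 2


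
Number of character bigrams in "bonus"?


Word: "bonus" (length 5)
Number of 2-grams = length - 2 + 1 = 5 - 2 + 1
= 4


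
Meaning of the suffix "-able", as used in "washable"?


Suffix: -able
Example: washable = wash + -able
Meaning = capable of


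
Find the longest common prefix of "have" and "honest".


Word 1: "have"
Word 2: "honest"
Comparing from start:
  Pos 0: 'h' == 'h'
  Pos 1: 'a' != 'o' (stop)
LCP = "h" (length 1)


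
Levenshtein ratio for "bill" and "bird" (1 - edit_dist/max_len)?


Word 1: "bill" (length 4)
Word 2: "bird" (length 4)
One optimal edit sequence:
  1. keep 'b'
  2. keep 'i'
  3. substitute 'l' -> 'r'  (+1)
  4. substitute 'l' -> 'd'  (+1)
Edit distance = 2
Max length = max(4, 4) = 4
Similarity = 1 - 2/4
= 0.5000


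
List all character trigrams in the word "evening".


Word: "evening" (length 7)
Number of trigrams = 7 - 3 + 1 = 5
  Position 0: "eve"
  Position 1: "ven"
  Position 2: "eni"
  Position 3: "nin"
  Position 4: "ing"
Trigrams = "eve", "ven", "eni", "nin", "ing"


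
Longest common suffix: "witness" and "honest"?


Word 1: "witness"
Word 2: "honest"
Comparing from end:
  Pos -1: 's' != 't' (stop)
LCS = "" (length 0)


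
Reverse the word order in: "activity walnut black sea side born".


Original: "activity walnut black sea side born"
Words (1..n): activity | walnut | black | sea | side | born
Reversed (n..1): born | side | sea | black | walnut | activity
Result = "born side sea black walnut activity"


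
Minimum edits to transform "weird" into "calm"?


Word 1: "weird" (length 5)
Word 2: "calm" (length 4)
One optimal edit sequence (insert/delete/substitute each cost 1):
  1. delete 'w'  (+1)
  2. substitute 'e' -> 'c'  (+1)
  3. substitute 'i' -> 'a'  (+1)
  4. substitute 'r' -> 'l'  (+1)
  5. substitute 'd' -> 'm'  (+1)
Total edit operations: 5
Edit distance = 5


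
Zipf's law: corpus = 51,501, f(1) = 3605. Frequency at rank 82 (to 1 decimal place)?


Zipf's law: f(r) = f(1) / r
f(1) = 3605
f(82) = 3605 / 82
= 44.0 occurrences


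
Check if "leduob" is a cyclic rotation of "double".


Word: "double", Candidate: "leduob"
Method: check if candidate is substring of word+word
"doubledouble" contains "leduob"? No
Is rotation = No


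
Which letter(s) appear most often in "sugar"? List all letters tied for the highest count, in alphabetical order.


Word: "sugar"
Letter counts:
  'a': 1
  'g': 1
  'r': 1
  's': 1
  'u': 1
Maximum count = 1
Most frequent = 'a', 'g', 'r', 's', 'u' (1 time each)


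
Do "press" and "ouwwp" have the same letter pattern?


Pattern of "press": [0, 1, 2, 3, 3]
Pattern of "ouwwp": [0, 1, 2, 2, 3]
Patterns do not match
Same pattern = No


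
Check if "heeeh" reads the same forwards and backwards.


Word: "heeeh"
Reversed: "heeeh"
Forward == Backward? heeeh == heeeh
Palindrome = Yes


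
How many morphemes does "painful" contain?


Word: "painful"
Morphemes: pain / -ful
Each morpheme carries meaning
= 2 morphemes


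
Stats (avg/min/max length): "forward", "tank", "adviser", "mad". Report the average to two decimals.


Lengths: "forward"=7, "tank"=4, "adviser"=7, "mad"=3
Sum = 21, Count = 4
Average = 21/4 = 5.25
= avg=5.25, min=3, max=7


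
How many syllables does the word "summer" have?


Word: "summer"
Syllable breakdown: sum | mer
Counting: 2 parts
= 2 syllables


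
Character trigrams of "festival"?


Word: "festival" (length 8)
Number of trigrams = 8 - 3 + 1 = 6
  Position 0: "fes"
  Position 1: "est"
  Position 2: "sti"
  Position 3: "tiv"
  Position 4: "iva"
  Position 5: "val"
Trigrams = "fes", "est", "sti", "tiv", "iva", "val"


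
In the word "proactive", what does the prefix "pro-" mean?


Prefix: pro-
Example: proactive = pro- + active
Meaning = forward / in favor of


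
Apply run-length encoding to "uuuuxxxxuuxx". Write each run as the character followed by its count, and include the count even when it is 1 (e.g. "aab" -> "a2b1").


String: "uuuuxxxxuuxx"
Scanning for consecutive runs:
  'u' x 4
  'x' x 4
  'u' x 2
  'x' x 2
RLE = "u4x4u2x2"


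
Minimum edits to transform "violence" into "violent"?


Word 1: "violence" (length 8)
Word 2: "violent" (length 7)
One optimal edit sequence (insert/delete/substitute each cost 1):
  1. keep 'v'
  2. keep 'i'
  3. keep 'o'
  4. keep 'l'
  5. keep 'e'
  6. keep 'n'
  7. delete 'c'  (+1)
  8. substitute 'e' -> 't'  (+1)
Total edit operations: 2
Edit distance = 2


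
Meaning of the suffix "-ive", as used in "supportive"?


Suffix: -ive
Example: supportive (support + -ive)
Meaning = tending to


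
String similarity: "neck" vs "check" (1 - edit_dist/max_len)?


Word 1: "neck" (length 4)
Word 2: "check" (length 5)
One optimal edit sequence:
  1. insert 'c'  (+1)
  2. substitute 'n' -> 'h'  (+1)
  3. keep 'e'
  4. keep 'c'
  5. keep 'k'
Edit distance = 2
Max length = max(4, 5) = 5
Similarity = 1 - 2/5
= 0.6000


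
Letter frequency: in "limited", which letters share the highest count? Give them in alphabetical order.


Word: "limited"
Letter counts:
  'd': 1
  'e': 1
  'i': 2
  'l': 1
  'm': 1
  't': 1
Maximum count = 2
Most frequent = 'i' (2 times each)


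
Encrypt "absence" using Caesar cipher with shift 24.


Word: "absence"
Shift: 24
Each letter → (letter + shift) mod 26:
  'a' (0) + 24 = 24 → 'y'
  'b' (1) + 24 = 25 → 'z'
  's' (18) + 24 = 16 → 'q'
  'e' (4) + 24 = 2 → 'c'
  'n' (13) + 24 = 11 → 'l'
  'c' (2) + 24 = 0 → 'a'
  'e' (4) + 24 = 2 → 'c'
Result = "yzqclac"


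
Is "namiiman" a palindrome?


Word: "namiiman"
Reversed: "namiiman"
Forward == Backward? namiiman == namiiman
Palindrome = Yes


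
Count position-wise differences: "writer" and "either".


Comparing character by character (same length = 6):
  Pos 0: 'w' vs 'e' !=
  Pos 1: 'r' vs 'i' !=
  Pos 2: 'i' vs 't' !=
  Pos 3: 't' vs 'h' !=
  Pos 4: 'e' vs 'e' =
  Pos 5: 'r' vs 'r' =
Hamming distance = 4


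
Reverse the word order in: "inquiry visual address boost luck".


Original: "inquiry visual address boost luck"
Words (1..n): inquiry | visual | address | boost | luck
Reversed (n..1): luck | boost | address | visual | inquiry
Result = "luck boost address visual inquiry"


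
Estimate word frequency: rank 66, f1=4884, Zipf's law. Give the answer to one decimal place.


Zipf's law: f(r) = f(1) / r
f(1) = 4884
f(66) = 4884 / 66
= 74.0 occurrences


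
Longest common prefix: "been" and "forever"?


Word 1: "been"
Word 2: "forever"
Comparing from start:
  Pos 0: 'b' != 'f' (stop)
LCP = "" (length 0)


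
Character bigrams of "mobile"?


Word: "mobile" (length 6)
Number of bigrams = 6 - 2 + 1 = 5
  Position 0: "mo"
  Position 1: "ob"
  Position 2: "bi"
  Position 3: "il"
  Position 4: "le"
Bigrams = "mo", "ob", "bi", "il", "le"


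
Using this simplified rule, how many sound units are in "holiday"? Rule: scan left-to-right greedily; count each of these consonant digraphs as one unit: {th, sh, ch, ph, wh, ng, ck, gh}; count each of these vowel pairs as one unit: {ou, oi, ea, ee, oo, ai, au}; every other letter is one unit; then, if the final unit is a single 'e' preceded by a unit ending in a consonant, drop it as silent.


Word: "holiday" (7 letters)
Left-to-right scan:
  (1) 'h' (letter)
  (2) 'o' (letter)
  (3) 'l' (letter)
  (4) 'i' (letter)
  (5) 'd' (letter)
  (6) 'a' (letter)
  (7) 'y' (letter)
Units from scan: 7
Sound units = 7 units


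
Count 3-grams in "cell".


Word: "cell" (length 4)
Number of 3-grams = length - 3 + 1 = 4 - 3 + 1
= 2


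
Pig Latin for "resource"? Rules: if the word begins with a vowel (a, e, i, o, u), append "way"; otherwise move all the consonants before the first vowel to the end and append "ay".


Word: "resource"
Starts with consonant(s) → move to end, add 'ay'
Consonant cluster: "r"
Pig Latin = "esourceray"


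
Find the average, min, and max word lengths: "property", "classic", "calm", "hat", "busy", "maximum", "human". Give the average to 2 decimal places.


Lengths: "property"=8, "classic"=7, "calm"=4, "hat"=3, "busy"=4, "maximum"=7, "human"=5
Sum = 38, Count = 7
Average = 38/7 = 5.43
= avg=5.43, min=3, max=8


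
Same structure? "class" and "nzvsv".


Pattern of "class": [0, 1, 2, 3, 3]
Pattern of "nzvsv": [0, 1, 2, 3, 2]
Patterns do not match
Same pattern = No


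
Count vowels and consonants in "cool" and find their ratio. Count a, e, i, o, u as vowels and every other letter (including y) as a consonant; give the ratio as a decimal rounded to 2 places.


Word: "cool"
Vowels (a,e,i,o,u): 2
Consonants: 2
Ratio = 2/2
= 1.00


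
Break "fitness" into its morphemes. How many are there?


Word: "fitness"
Morphemes: fit | -ness
Each morpheme carries meaning
= 2 morphemes


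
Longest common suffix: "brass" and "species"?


Word 1: "brass"
Word 2: "species"
Comparing from end:
  Pos -1: 's' == 's'
  Pos -2: 's' != 'e' (stop)
LCS = "s" (length 1)


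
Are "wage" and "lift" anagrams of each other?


Word 1: "wage" → sorted: aegw
Word 2: "lift" → sorted: filt
Same letters? aegw != filt
Anagram = No


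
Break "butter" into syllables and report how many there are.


Word: "butter"
Syllable breakdown: but / ter
Counting: 2 parts
= 2 syllables


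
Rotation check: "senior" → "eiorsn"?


Word: "senior", Candidate: "eiorsn"
Method: check if candidate is substring of word+word
"seniorsenior" contains "eiorsn"? No
Is rotation = No


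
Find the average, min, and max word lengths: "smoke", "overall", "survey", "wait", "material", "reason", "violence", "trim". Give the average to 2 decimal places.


Lengths: "smoke"=5, "overall"=7, "survey"=6, "wait"=4, "material"=8, "reason"=6, "violence"=8, "trim"=4
Sum = 48, Count = 8
Average = 48/8 = 6.00
= avg=6.00, min=4, max=8


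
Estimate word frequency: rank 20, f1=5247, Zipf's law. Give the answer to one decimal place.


Zipf's law: f(r) = f(1) / r
f(1) = 5247
f(20) = 5247 / 20
= 262.4 occurrences


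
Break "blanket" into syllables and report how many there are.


Word: "blanket"
Syllable breakdown: blan | ket
Counting: 2 parts
= 2 syllables


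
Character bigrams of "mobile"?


Word: "mobile" (length 6)
Number of bigrams = 6 - 2 + 1 = 5
  Position 0: "mo"
  Position 1: "ob"
  Position 2: "bi"
  Position 3: "il"
  Position 4: "le"
Bigrams = "mo", "ob", "bi", "il", "le"


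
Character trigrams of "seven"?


Word: "seven" (length 5)
Number of trigrams = 5 - 3 + 1 = 3
  Position 0: "sev"
  Position 1: "eve"
  Position 2: "ven"
Trigrams = "sev", "eve", "ven"


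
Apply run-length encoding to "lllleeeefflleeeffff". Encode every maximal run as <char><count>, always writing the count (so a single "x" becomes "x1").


String: "lllleeeefflleeeffff"
Scanning for consecutive runs:
  'l' x 4
  'e' x 4
  'f' x 2
  'l' x 2
  'e' x 3
  'f' x 4
RLE = "l4e4f2l2e3f4"


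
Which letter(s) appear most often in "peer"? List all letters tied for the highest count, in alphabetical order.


Word: "peer"
Letter counts:
  'e': 2
  'p': 1
  'r': 1
Maximum count = 2
Most frequent = 'e' (2 times each)


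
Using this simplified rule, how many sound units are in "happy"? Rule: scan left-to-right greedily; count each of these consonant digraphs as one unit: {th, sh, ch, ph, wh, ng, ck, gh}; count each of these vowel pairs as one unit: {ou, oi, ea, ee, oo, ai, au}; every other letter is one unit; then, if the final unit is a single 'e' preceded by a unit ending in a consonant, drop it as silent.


Word: "happy" (5 letters)
Left-to-right scan:
  [1] 'h' (letter)
  [2] 'a' (letter)
  [3] 'p' (letter)
  [4] 'p' (letter)
  [5] 'y' (letter)
Units from scan: 5
Sound units = 5 units


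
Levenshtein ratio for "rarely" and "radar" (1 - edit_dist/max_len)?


Word 1: "rarely" (length 6)
Word 2: "radar" (length 5)
One optimal edit sequence:
  1. keep 'r'
  2. keep 'a'
  3. delete 'r'  (+1)
  4. substitute 'e' -> 'd'  (+1)
  5. substitute 'l' -> 'a'  (+1)
  6. substitute 'y' -> 'r'  (+1)
Edit distance = 4
Max length = max(6, 5) = 6
Similarity = 1 - 4/6
= 0.3333


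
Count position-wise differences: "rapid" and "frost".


Comparing character by character (same length = 5):
  Pos 0: 'r' vs 'f' !=
  Pos 1: 'a' vs 'r' !=
  Pos 2: 'p' vs 'o' !=
  Pos 3: 'i' vs 's' !=
  Pos 4: 'd' vs 't' !=
Hamming distance = 5


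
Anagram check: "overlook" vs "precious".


Word 1: "overlook" → sorted: eklooorv
Word 2: "precious" → sorted: ceioprsu
Same letters? eklooorv != ceioprsu
Anagram = No


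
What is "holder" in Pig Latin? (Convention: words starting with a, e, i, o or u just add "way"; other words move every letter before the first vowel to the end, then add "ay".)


Word: "holder"
Starts with consonant(s) → move to end, add 'ay'
Consonant cluster: "h"
Pig Latin = "olderhay"


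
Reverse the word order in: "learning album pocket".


Original: "learning album pocket"
Words (1..n): learning | album | pocket
Reversed (n..1): pocket | album | learning
Result = "pocket album learning"


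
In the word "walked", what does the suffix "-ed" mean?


Suffix: -ed
As in: walked -> walk + -ed
Meaning = past tense


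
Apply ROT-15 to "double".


Word: "double"
Shift: 15
Each letter → (letter + shift) mod 26:
  'd' (3) + 15 = 18 → 's'
  'o' (14) + 15 = 3 → 'd'
  'u' (20) + 15 = 9 → 'j'
  'b' (1) + 15 = 16 → 'q'
  'l' (11) + 15 = 0 → 'a'
  'e' (4) + 15 = 19 → 't'
Result = "sdjqat"


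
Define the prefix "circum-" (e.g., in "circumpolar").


Prefix: circum-
Example: circumpolar (circum- + polar)
Meaning = around


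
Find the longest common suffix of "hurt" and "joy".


Word 1: "hurt"
Word 2: "joy"
Comparing from end:
  Pos -1: 't' != 'y' (stop)
LCS = "" (length 0)


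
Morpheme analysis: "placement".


Word: "placement"
Morphemes: place / -ment
Each morpheme carries meaning
= 2 morphemes


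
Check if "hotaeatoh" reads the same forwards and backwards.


Word: "hotaeatoh"
Reversed: "hotaeatoh"
Forward == Backward? hotaeatoh == hotaeatoh
Palindrome = Yes


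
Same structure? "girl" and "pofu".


Pattern of "girl": [0, 1, 2, 3]
Pattern of "pofu": [0, 1, 2, 3]
Patterns match
Same pattern = Yes


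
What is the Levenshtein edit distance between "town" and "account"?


Word 1: "town" (length 4)
Word 2: "account" (length 7)
One optimal edit sequence (insert/delete/substitute each cost 1):
  1. insert 'a'  (+1)
  2. insert 'c'  (+1)
  3. substitute 't' -> 'c'  (+1)
  4. keep 'o'
  5. substitute 'w' -> 'u'  (+1)
  6. keep 'n'
  7. insert 't'  (+1)
Total edit operations: 5
Edit distance = 5


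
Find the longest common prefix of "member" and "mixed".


Word 1: "member"
Word 2: "mixed"
Comparing from start:
  Pos 0: 'm' == 'm'
  Pos 1: 'e' != 'i' (stop)
LCP = "m" (length 1)


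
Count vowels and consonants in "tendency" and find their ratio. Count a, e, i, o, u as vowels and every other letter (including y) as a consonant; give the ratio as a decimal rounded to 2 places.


Word: "tendency"
Vowels (a,e,i,o,u): 2
Consonants: 6
Ratio = 2/6
= 0.33


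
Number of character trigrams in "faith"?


Word: "faith" (length 5)
Number of 3-grams = length - 3 + 1 = 5 - 3 + 1
= 3


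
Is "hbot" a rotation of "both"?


Word: "both", Candidate: "hbot"
Method: check if candidate is substring of word+word
"bothboth" contains "hbot"? Yes
Is rotation = Yes


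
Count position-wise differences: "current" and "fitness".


Comparing character by character (same length = 7):
  Pos 0: 'c' vs 'f' !=
  Pos 1: 'u' vs 'i' !=
  Pos 2: 'r' vs 't' !=
  Pos 3: 'r' vs 'n' !=
  Pos 4: 'e' vs 'e' =
  Pos 5: 'n' vs 's' !=
  Pos 6: 't' vs 's' !=
Hamming distance = 6


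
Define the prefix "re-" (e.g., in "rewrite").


Prefix: re-
As in: rewrite -> re- + write
Meaning = again


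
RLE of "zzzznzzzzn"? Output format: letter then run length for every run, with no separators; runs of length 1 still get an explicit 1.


String: "zzzznzzzzn"
Scanning for consecutive runs:
  'z' x 4
  'n' x 1
  'z' x 4
  'n' x 1
RLE = "z4n1z4n1"


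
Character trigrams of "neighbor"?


Word: "neighbor" (length 8)
Number of trigrams = 8 - 3 + 1 = 6
  Position 0: "nei"
  Position 1: "eig"
  Position 2: "igh"
  Position 3: "ghb"
  Position 4: "hbo"
  Position 5: "bor"
Trigrams = "nei", "eig", "igh", "ghb", "hbo", "bor"


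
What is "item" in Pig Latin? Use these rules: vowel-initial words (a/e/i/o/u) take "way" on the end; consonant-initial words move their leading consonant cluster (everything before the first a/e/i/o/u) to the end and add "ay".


Word: "item"
Starts with vowel → add 'way'
Pig Latin = "itemway"


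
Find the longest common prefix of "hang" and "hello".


Word 1: "hang"
Word 2: "hello"
Comparing from start:
  Pos 0: 'h' == 'h'
  Pos 1: 'a' != 'e' (stop)
LCP = "h" (length 1)


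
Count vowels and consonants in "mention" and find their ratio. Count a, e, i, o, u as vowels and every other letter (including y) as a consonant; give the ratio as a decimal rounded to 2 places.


Word: "mention"
Vowels (a,e,i,o,u): 3
Consonants: 4
Ratio = 3/4
= 0.75


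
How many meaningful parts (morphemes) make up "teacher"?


Word: "teacher"
Morphemes: teach + -er
Each morpheme carries meaning
= 2 morphemes


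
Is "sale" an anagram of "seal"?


Word 1: "seal" → sorted: aels
Word 2: "sale" → sorted: aels
Same letters? aels == aels
Anagram = Yes


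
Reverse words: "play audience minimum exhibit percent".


Original: "play audience minimum exhibit percent"
Words (1..n): play | audience | minimum | exhibit | percent
Reversed (n..1): percent | exhibit | minimum | audience | play
Result = "percent exhibit minimum audience play"


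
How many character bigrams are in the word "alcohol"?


Word: "alcohol" (length 7)
Number of 2-grams = length - 2 + 1 = 7 - 2 + 1
= 6


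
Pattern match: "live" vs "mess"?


Pattern of "live": [0, 1, 2, 3]
Pattern of "mess": [0, 1, 2, 2]
Patterns do not match
Same pattern = No


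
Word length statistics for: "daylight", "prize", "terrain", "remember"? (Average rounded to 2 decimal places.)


Lengths: "daylight"=8, "prize"=5, "terrain"=7, "remember"=8
Sum = 28, Count = 4
Average = 28/4 = 7.00
= avg=7.00, min=5, max=8


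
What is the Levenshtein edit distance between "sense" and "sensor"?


Word 1: "sense" (length 5)
Word 2: "sensor" (length 6)
One optimal edit sequence (insert/delete/substitute each cost 1):
  1. keep 's'
  2. keep 'e'
  3. keep 'n'
  4. keep 's'
  5. insert 'o'  (+1)
  6. substitute 'e' -> 'r'  (+1)
Total edit operations: 2
Edit distance = 2


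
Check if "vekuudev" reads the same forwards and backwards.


Word: "vekuudev"
Reversed: "veduukev"
Forward == Backward? vekuudev != veduukev
Palindrome = No
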